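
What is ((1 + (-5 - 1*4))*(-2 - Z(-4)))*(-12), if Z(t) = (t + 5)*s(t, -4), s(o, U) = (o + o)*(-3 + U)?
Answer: -5568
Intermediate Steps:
s(o, U) = 2*o*(-3 + U) (s(o, U) = (2*o)*(-3 + U) = 2*o*(-3 + U))
Z(t) = -14*t*(5 + t) (Z(t) = (t + 5)*(2*t*(-3 - 4)) = (5 + t)*(2*t*(-7)) = (5 + t)*(-14*t) = -14*t*(5 + t))
((1 + (-5 - 1*4))*(-2 - Z(-4)))*(-12) = ((1 + (-5 - 1*4))*(-2 - (-14)*(-4)*(5 - 4)))*(-12) = ((1 + (-5 - 4))*(-2 - (-14)*(-4)))*(-12) = ((1 - 9)*(-2 - 1*56))*(-12) = -8*(-2 - 56)*(-12) = -8*(-58)*(-12) = 464*(-12) = -5568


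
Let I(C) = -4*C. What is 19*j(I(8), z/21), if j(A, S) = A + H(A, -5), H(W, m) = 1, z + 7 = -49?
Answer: -589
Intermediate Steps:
z = -56 (z = -7 - 49 = -56)
j(A, S) = 1 + A (j(A, S) = A + 1 = 1 + A)
19*j(I(8), z/21) = 19*(1 - 4*8) = 19*(1 - 32) = 19*(-31) = -589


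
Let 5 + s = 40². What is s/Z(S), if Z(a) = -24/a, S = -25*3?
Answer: 39875/8 ≈ 4984.4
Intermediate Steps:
s = 1595 (s = -5 + 40² = -5 + 1600 = 1595)
S = -75
s/Z(S) = 1595/((-24/(-75))) = 1595/((-24*(-1/75))) = 1595/(8/25) = 1595*(25/8) = 39875/8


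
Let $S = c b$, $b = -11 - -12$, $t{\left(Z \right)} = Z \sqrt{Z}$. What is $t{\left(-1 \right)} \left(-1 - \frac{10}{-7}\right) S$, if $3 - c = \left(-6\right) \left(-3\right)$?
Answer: $\frac{45 i}{7} \approx 6.4286 i$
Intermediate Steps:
$t{\left(Z \right)} = Z^{\frac{3}{2}}$
$c = -15$ ($c = 3 - \left(-6\right) \left(-3\right) = 3 - 18 = -15$)
$b = 1$ ($b = -11 + 12 = 1$)
$S = -15$ ($S = \left(-15\right) 1 = -15$)
$t{\left(-1 \right)} \left(-1 - \frac{10}{-7}\right) S = \left(-1\right)^{\frac{3}{2}} \left(-1 - \frac{10}{-7}\right) \left(-15\right) = - i \left(-1 - - \frac{10}{7}\right) \left(-15\right) = - i \left(-1 + \frac{10}{7}\right) \left(-15\right) = - i \frac{3}{7} \left(-15\right) = - \frac{3 i}{7} \left(-15\right) = \frac{45 i}{7}$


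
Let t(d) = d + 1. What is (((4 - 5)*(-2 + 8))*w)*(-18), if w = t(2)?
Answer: 324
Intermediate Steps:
t(d) = 1 + d
w = 3 (w = 1 + 2 = 3)
(((4 - 5)*(-2 + 8))*w)*(-18) = (((4 - 5)*(-2 + 8))*3)*(-18) = (-1*6*3)*(-18) = -6*3*(-18) = -18*(-18) = 324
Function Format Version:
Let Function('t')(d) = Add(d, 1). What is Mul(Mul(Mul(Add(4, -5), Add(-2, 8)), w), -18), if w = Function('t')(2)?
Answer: 324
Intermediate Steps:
Function('t')(d) = Add(1, d)
w = 3 (w = Add(1, 2) = 3)
Mul(Mul(Mul(Add(4, -5), Add(-2, 8)), w), -18) = Mul(Mul(Mul(Add(4, -5), Add(-2, 8)), 3), -18) = Mul(Mul(Mul(-1, 6), 3), -18) = Mul(Mul(-6, 3), -18) = Mul(-18, -18) = 324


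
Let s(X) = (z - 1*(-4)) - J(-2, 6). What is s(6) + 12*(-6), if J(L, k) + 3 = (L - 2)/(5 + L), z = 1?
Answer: -188/3 ≈ -62.667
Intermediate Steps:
J(L, k) = -3 + (-2 + L)/(5 + L) (J(L, k) = -3 + (L - 2)/(5 + L) = -3 + (-2 + L)/(5 + L))
s(X) = 28/3 (s(X) = (1 - 1*(-4)) - (-17 - 2*(-2))/(5 - 2) = (1 + 4) - (-17 + 4)/3 = 5 - (-13)/3 = 5 - 1*(-13/3) = 5 + 13/3 = 28/3)
s(6) + 12*(-6) = 28/3 + 12*(-6) = 28/3 - 72 = -188/3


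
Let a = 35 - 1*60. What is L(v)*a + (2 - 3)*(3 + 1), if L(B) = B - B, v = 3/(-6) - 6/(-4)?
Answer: -4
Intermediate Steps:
v = 1 (v = 3*(-⅙) - 6*(-¼) = -½ + 3/2 = 1)
a = -25 (a = 35 - 60 = -25)
L(B) = 0
L(v)*a + (2 - 3)*(3 + 1) = 0*(-25) + (2 - 3)*(3 + 1) = 0 - 1*4 = 0 - 4 = -4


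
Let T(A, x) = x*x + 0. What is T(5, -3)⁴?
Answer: 6561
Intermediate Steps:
T(A, x) = x² (T(A, x) = x² + 0 = x²)
T(5, -3)⁴ = ((-3)²)⁴ = 9⁴ = 6561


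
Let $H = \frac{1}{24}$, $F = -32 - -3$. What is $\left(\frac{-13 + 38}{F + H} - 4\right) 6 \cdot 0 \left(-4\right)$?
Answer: $0$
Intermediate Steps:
$F = -29$ ($F = -32 + 3 = -29$)
$H = \frac{1}{24} \approx 0.041667$
$\left(\frac{-13 + 38}{F + H} - 4\right) 6 \cdot 0 \left(-4\right) = \left(\frac{-13 + 38}{-29 + \frac{1}{24}} - 4\right) 6 \cdot 0 \left(-4\right) = \left(\frac{25}{- \frac{695}{24}} - 4\right) 0 \left(-4\right) = \left(25 \left(- \frac{24}{695}\right) - 4\right) 0 = \left(- \frac{120}{139} - 4\right) 0 = \left(- \frac{676}{139}\right) 0 = 0$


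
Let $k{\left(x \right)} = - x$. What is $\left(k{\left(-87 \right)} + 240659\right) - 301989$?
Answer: $-61243$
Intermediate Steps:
$\left(k{\left(-87 \right)} + 240659\right) - 301989 = \left(\left(-1\right) \left(-87\right) + 240659\right) - 301989 = \left(87 + 240659\right) - 301989 = 240746 - 301989 = -61243$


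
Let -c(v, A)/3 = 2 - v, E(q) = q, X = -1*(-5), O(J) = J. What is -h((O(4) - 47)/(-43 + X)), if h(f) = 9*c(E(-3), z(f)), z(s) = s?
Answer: 135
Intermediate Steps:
X = 5
c(v, A) = -6 + 3*v (c(v, A) = -3*(2 - v) = -6 + 3*v)
h(f) = -135 (h(f) = 9*(-6 + 3*(-3)) = 9*(-6 - 9) = 9*(-15) = -135)
-h((O(4) - 47)/(-43 + X)) = -1*(-135) = 135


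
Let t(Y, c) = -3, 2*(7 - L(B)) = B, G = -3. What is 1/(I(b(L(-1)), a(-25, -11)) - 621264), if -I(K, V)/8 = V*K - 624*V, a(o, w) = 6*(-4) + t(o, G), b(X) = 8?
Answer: -1/754320 ≈ -1.3257e-6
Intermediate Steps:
L(B) = 7 - B/2
a(o, w) = -27 (a(o, w) = 6*(-4) - 3 = -24 - 3 = -27)
I(K, V) = 4992*V - 8*K*V (I(K, V) = -8*(V*K - 624*V) = -8*(K*V - 624*V) = -8*(-624*V + K*V) = 4992*V - 8*K*V)
1/(I(b(L(-1)), a(-25, -11)) - 621264) = 1/(8*(-27)*(624 - 1*8) - 621264) = 1/(8*(-27)*(624 - 8) - 621264) = 1/(8*(-27)*616 - 621264) = 1/(-133056 - 621264) = 1/(-754320) = -1/754320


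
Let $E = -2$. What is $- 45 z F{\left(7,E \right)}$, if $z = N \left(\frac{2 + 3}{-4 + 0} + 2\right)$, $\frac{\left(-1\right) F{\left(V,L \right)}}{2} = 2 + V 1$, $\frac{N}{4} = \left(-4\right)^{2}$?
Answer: $38880$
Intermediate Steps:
$N = 64$ ($N = 4 \left(-4\right)^{2} = 4 \cdot 16 = 64$)
$F{\left(V,L \right)} = -4 - 2 V$ ($F{\left(V,L \right)} = - 2 \left(2 + V 1\right) = - 2 \left(2 + V\right) = -4 - 2 V$)
$z = 48$ ($z = 64 \left(\frac{2 + 3}{-4 + 0} + 2\right) = 64 \left(\frac{5}{-4} + 2\right) = 64 \left(5 \left(- \frac{1}{4}\right) + 2\right) = 64 \left(- \frac{5}{4} + 2\right) = 64 \cdot \frac{3}{4} = 48$)
$- 45 z F{\left(7,E \right)} = \left(-45\right) 48 \left(-4 - 14\right) = - 2160 \left(-4 - 14\right) = \left(-2160\right) \left(-18\right) = 38880$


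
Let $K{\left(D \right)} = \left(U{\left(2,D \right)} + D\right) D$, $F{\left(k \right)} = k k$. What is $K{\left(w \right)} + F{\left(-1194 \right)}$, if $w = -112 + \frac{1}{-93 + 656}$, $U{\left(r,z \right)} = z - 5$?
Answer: $\frac{460011783159}{316969} \approx 1.4513 \cdot 10^{6}$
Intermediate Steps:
$U{\left(r,z \right)} = -5 + z$
$w = - \frac{63055}{563}$ ($w = -112 + \frac{1}{563} = - \frac{63055}{563} \approx -112.0$)
$F{\left(k \right)} = k^{2}$
$K{\left(D \right)} = D \left(-5 + 2 D\right)$ ($K{\left(D \right)} = \left(\left(-5 + D\right) + D\right) D = \left(-5 + 2 D\right) D = D \left(-5 + 2 D\right)$)
$K{\left(w \right)} + F{\left(-1194 \right)} = - \frac{63055 \left(-5 + 2 \left(- \frac{63055}{563}\right)\right)}{563} + \left(-1194\right)^{2} = - \frac{63055 \left(-5 - \frac{126110}{563}\right)}{563} + 1425636 = \left(- \frac{63055}{563}\right) \left(- \frac{128925}{563}\right) + 1425636 = \frac{8129365875}{316969} + 1425636 = \frac{460011783159}{316969}$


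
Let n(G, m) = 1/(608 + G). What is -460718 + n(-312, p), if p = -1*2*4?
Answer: -136372527/296 ≈ -4.6072e+5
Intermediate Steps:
p = -8 (p = -2*4 = -8)
-460718 + n(-312, p) = -460718 + 1/(608 - 312) = -460718 + 1/296 = -136372527/296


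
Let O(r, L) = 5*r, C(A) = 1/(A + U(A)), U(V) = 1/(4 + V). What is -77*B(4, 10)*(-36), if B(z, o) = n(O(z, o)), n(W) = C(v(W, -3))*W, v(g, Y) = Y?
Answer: -27720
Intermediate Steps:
C(A) = 1/(A + 1/(4 + A))
n(W) = -W/2 (n(W) = ((4 - 3)/(1 - 3*(4 - 3)))*W = (1/(1 - 3*1))*W = (1/(1 - 3))*W = (1/(-2))*W = (-1/2*1)*W = -W/2)
B(z, o) = -5*z/2
-77*B(4, 10)*(-36) = -(-385)*4/2*(-36) = -77*(-10)*(-36) = 770*(-36) = -27720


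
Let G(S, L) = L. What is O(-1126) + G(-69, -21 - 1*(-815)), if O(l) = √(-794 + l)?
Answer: 794 + 8*I*√30 ≈ 794.0 + 43.818*I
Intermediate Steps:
O(-1126) + G(-69, -21 - 1*(-815)) = √(-794 - 1126) + (-21 - 1*(-815)) = √(-1920) + (-21 + 815) = 8*I*√30 + 794 = 794 + 8*I*√30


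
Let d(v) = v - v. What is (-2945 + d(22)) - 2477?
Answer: -5422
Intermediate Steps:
d(v) = 0
(-2945 + d(22)) - 2477 = (-2945 + 0) - 2477 = -2945 - 2477 = -5422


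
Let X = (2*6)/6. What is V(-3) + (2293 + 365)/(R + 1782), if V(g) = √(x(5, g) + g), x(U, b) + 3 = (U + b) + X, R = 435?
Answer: 886/739 + I*√2 ≈ 1.1989 + 1.4142*I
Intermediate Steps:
X = 2 (X = 12*(⅙) = 2)
x(U, b) = -1 + U + b (x(U, b) = -3 + ((U + b) + 2) = -3 + (2 + U + b) = -1 + U + b)
V(g) = √(4 + 2*g) (V(g) = √((-1 + 5 + g) + g) = √((4 + g) + g) = √(4 + 2*g))
V(-3) + (2293 + 365)/(R + 1782) = √(4 + 2*(-3)) + (2293 + 365)/(435 + 1782) = √(4 - 6) + 2658/2217 = √(-2) + 2658*(1/2217) = I*√2 + 886/739 = 886/739 + I*√2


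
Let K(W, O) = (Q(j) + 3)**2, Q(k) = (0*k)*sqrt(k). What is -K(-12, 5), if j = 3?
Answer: -9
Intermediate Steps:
Q(k) = 0 (Q(k) = 0*sqrt(k) = 0)
K(W, O) = 9 (K(W, O) = (0 + 3)**2 = 3**2 = 9)
-K(-12, 5) = -1*9 = -9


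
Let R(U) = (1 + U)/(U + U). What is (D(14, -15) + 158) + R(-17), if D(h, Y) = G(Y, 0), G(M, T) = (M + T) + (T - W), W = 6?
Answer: 2337/17 ≈ 137.47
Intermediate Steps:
G(M, T) = -6 + M + 2*T (G(M, T) = (M + T) + (T - 1*6) = (M + T) + (T - 6) = (M + T) + (-6 + T) = -6 + M + 2*T)
D(h, Y) = -6 + Y (D(h, Y) = -6 + Y + 2*0 = -6 + Y + 0 = -6 + Y)
R(U) = (1 + U)/(2*U) (R(U) = (1 + U)/((2*U)) = (1 + U)*(1/(2*U)) = (1 + U)/(2*U))
(D(14, -15) + 158) + R(-17) = ((-6 - 15) + 158) + (½)*(1 - 17)/(-17) = (-21 + 158) + (½)*(-1/17)*(-16) = 137 + 8/17 = 2337/17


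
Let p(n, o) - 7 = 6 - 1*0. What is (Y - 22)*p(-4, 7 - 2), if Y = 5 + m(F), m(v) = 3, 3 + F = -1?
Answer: -182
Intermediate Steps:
F = -4 (F = -3 - 1 = -4)
p(n, o) = 13 (p(n, o) = 7 + (6 - 1*0) = 7 + (6 + 0) = 7 + 6 = 13)
Y = 8 (Y = 5 + 3 = 8)
(Y - 22)*p(-4, 7 - 2) = (8 - 22)*13 = -14*13 = -182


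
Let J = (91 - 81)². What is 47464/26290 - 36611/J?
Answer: -95775679/262900 ≈ -364.30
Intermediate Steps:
J = 100 (J = 10² = 100)
47464/26290 - 36611/J = 47464/26290 - 36611/100 = 47464*(1/26290) - 36611*1/100 = 23732/13145 - 36611/100 = -95775679/262900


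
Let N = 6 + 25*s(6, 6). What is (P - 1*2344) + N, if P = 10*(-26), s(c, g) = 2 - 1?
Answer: -2573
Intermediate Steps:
s(c, g) = 1
P = -260
N = 31 (N = 6 + 25*1 = 6 + 25 = 31)
(P - 1*2344) + N = (-260 - 1*2344) + 31 = (-260 - 2344) + 31 = -2604 + 31 = -2573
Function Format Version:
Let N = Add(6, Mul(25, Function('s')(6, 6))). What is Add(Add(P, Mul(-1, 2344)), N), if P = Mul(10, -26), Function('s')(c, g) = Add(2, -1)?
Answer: -2573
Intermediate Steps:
Function('s')(c, g) = 1
P = -260
N = 31 (N = Add(6, Mul(25, 1)) = Add(6, 25) = 31)
Add(Add(P, Mul(-1, 2344)), N) = Add(Add(-260, Mul(-1, 2344)), 31) = Add(Add(-260, -2344), 31) = Add(-2604, 31) = -2573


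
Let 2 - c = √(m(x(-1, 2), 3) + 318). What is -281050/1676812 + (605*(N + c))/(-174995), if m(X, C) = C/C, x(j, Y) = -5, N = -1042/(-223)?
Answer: -40249019723/211082963402 + 121*√319/34999 ≈ -0.12893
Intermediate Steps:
N = 1042/223 (N = -1042*(-1/223) = 1042/223 ≈ 4.6726)
m(X, C) = 1
c = 2 - √319 (c = 2 - √(1 + 318) = 2 - √319 ≈ -15.861)
-281050/1676812 + (605*(N + c))/(-174995) = -281050/1676812 + (605*(1042/223 + (2 - √319)))/(-174995) = -281050*1/1676812 + (605*(1488/223 - √319))*(-1/174995) = -140525/838406 + (900240/223 - 605*√319)*(-1/174995) = -140525/838406 + (-5808/251767 + 121*√319/34999) = -40249019723/211082963402 + 121*√319/34999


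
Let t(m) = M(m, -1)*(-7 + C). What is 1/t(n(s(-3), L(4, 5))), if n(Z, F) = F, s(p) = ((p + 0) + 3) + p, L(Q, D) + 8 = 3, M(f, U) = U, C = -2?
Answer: 1/9 ≈ 0.11111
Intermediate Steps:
L(Q, D) = -5 (L(Q, D) = -8 + 3 = -5)
s(p) = 3 + 2*p (s(p) = (p + 3) + p = (3 + p) + p = 3 + 2*p)
t(m) = 9 (t(m) = -(-7 - 2) = -1*(-9) = 9)
1/t(n(s(-3), L(4, 5))) = 1/9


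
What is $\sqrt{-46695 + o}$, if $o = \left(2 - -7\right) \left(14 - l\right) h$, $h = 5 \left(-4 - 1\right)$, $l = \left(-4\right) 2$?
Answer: $i \sqrt{51645} \approx 227.26 i$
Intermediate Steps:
$l = -8$
$h = -25$ ($h = 5 \left(-5\right) = -25$)
$o = -4950$ ($o = \left(2 - -7\right) \left(14 - -8\right) \left(-25\right) = \left(2 + 7\right) \left(14 + 8\right) \left(-25\right) = 9 \cdot 22 \left(-25\right) = 198 \left(-25\right) = -4950$)
$\sqrt{-46695 + o} = \sqrt{-46695 - 4950} = \sqrt{-51645} = i \sqrt{51645}$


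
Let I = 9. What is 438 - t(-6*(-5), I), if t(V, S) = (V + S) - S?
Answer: 408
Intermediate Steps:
t(V, S) = V (t(V, S) = (S + V) - S = V)
438 - t(-6*(-5), I) = 438 - (-6)*(-5) = 438 - 1*30 = 438 - 30 = 408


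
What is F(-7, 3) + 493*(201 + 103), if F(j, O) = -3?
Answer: 149869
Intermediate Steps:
F(-7, 3) + 493*(201 + 103) = -3 + 493*(201 + 103) = -3 + 493*304 = -3 + 149872 = 149869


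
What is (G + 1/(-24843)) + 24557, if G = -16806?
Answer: 192558092/24843 ≈ 7751.0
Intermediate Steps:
(G + 1/(-24843)) + 24557 = (-16806 + 1/(-24843)) + 24557 = (-16806 - 1/24843) + 24557 = -417511459/24843 + 24557 = 192558092/24843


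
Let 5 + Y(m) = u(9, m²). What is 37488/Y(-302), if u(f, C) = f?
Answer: 9372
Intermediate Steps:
Y(m) = 4 (Y(m) = -5 + 9 = 4)
37488/Y(-302) = 37488/4 = 37488*(¼) = 9372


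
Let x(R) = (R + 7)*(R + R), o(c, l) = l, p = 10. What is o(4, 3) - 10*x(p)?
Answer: -3397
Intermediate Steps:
x(R) = 2*R*(7 + R) (x(R) = (7 + R)*(2*R) = 2*R*(7 + R))
o(4, 3) - 10*x(p) = 3 - 20*10*(7 + 10) = 3 - 20*10*17 = 3 - 10*340 = 3 - 3400 = -3397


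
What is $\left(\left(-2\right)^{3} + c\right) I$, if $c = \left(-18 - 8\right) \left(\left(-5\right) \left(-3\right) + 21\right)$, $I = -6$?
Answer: $5664$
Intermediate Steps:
$c = -936$ ($c = - 26 \left(15 + 21\right) = \left(-26\right) 36 = -936$)
$\left(\left(-2\right)^{3} + c\right) I = \left(\left(-2\right)^{3} - 936\right) \left(-6\right) = \left(-8 - 936\right) \left(-6\right) = \left(-944\right) \left(-6\right) = 5664$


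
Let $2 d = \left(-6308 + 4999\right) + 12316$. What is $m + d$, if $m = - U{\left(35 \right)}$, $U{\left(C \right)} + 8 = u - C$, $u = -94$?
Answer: $\frac{11281}{2} \approx 5640.5$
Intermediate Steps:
$U{\left(C \right)} = -102 - C$ ($U{\left(C \right)} = -8 - \left(94 + C\right) = -102 - C$)
$d = \frac{11007}{2}$ ($d = \frac{\left(-6308 + 4999\right) + 12316}{2} = \frac{-1309 + 12316}{2} = \frac{1}{2} \cdot 11007 = \frac{11007}{2} \approx 5503.5$)
$m = 137$ ($m = - (-102 - 35) = \left(-1\right) \left(-137\right) = 137$)
$m + d = 137 + \frac{11007}{2} = \frac{11281}{2}$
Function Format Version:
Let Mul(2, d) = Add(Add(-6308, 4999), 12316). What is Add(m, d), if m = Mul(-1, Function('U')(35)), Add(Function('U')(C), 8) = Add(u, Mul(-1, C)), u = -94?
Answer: Rational(11281, 2) ≈ 5640.5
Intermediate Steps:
Function('U')(C) = Add(-102, Mul(-1, C)) (Function('U')(C) = Add(-8, Add(-94, Mul(-1, C))) = Add(-102, Mul(-1, C)))
d = Rational(11007, 2) (d = Mul(Rational(1, 2), Add(Add(-6308, 4999), 12316)) = Mul(Rational(1, 2), Add(-1309, 12316)) = Mul(Rational(1, 2), 11007) = Rational(11007, 2) ≈ 5503.5)
m = 137 (m = Mul(-1, Add(-102, Mul(-1, 35))) = Mul(-1, Add(-102, -35)) = Mul(-1, -137) = 137)
Add(m, d) = Add(137, Rational(11007, 2)) = Rational(11281, 2)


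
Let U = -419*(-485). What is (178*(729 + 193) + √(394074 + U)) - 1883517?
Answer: -1719401 + √597289 ≈ -1.7186e+6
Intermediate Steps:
U = 203215
(178*(729 + 193) + √(394074 + U)) - 1883517 = (178*(729 + 193) + √(394074 + 203215)) - 1883517 = (178*922 + √597289) - 1883517 = (164116 + √597289) - 1883517 = -1719401 + √597289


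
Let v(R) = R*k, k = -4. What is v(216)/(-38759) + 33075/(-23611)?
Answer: -180222003/130734107 ≈ -1.3785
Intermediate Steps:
v(R) = -4*R (v(R) = R*(-4) = -4*R)
v(216)/(-38759) + 33075/(-23611) = -4*216/(-38759) + 33075/(-23611) = -864*(-1/38759) + 33075*(-1/23611) = 864/38759 - 4725/3373 = -180222003/130734107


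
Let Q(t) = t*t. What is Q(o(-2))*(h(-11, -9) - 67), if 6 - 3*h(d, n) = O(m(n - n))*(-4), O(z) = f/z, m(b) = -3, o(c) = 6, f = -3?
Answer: -2292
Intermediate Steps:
O(z) = -3/z
Q(t) = t²
h(d, n) = 10/3 (h(d, n) = 2 - (-3/(-3))*(-4)/3 = 2 - (-3*(-⅓))*(-4)/3 = 2 - (-4)/3 = 2 - ⅓*(-4) = 2 + 4/3 = 10/3)
Q(o(-2))*(h(-11, -9) - 67) = 6²*(10/3 - 67) = 36*(-191/3) = -2292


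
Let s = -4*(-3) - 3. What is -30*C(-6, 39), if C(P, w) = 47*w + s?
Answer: -55260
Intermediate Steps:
s = 9 (s = 12 - 3 = 9)
C(P, w) = 9 + 47*w (C(P, w) = 47*w + 9 = 9 + 47*w)
-30*C(-6, 39) = -30*(9 + 47*39) = -30*(9 + 1833) = -30*1842 = -55260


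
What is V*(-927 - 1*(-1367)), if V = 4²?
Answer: 7040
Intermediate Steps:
V = 16
V*(-927 - 1*(-1367)) = 16*(-927 - 1*(-1367)) = 16*(-927 + 1367) = 16*440 = 7040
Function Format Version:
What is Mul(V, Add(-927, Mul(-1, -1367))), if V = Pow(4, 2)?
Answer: 7040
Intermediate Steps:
V = 16
Mul(V, Add(-927, Mul(-1, -1367))) = Mul(16, Add(-927, Mul(-1, -1367))) = Mul(16, Add(-927, 1367)) = Mul(16, 440) = 7040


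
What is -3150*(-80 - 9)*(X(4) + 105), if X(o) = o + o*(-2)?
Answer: 28315350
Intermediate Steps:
X(o) = -o (X(o) = o - 2*o = -o)
-3150*(-80 - 9)*(X(4) + 105) = -3150*(-80 - 9)*(-1*4 + 105) = -(-280350)*(-4 + 105) = -(-280350)*101 = -3150*(-8989) = 28315350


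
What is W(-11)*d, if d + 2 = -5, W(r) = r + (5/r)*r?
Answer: 42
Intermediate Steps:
W(r) = 5 + r (W(r) = r + 5 = 5 + r)
d = -7 (d = -2 - 5 = -7)
W(-11)*d = (5 - 11)*(-7) = -6*(-7) = 42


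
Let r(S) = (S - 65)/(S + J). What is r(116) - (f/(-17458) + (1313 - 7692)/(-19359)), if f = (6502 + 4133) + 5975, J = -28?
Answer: 17866510213/14870654568 ≈ 1.2015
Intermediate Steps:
r(S) = (-65 + S)/(-28 + S) (r(S) = (S - 65)/(S - 28) = (-65 + S)/(-28 + S))
f = 16610 (f = 10635 + 5975 = 16610)
r(116) - (f/(-17458) + (1313 - 7692)/(-19359)) = (-65 + 116)/(-28 + 116) - (16610/(-17458) + (1313 - 7692)/(-19359)) = 51/88 - (16610*(-1/17458) - 6379*(-1/19359)) = (1/88)*51 - (-8305/8729 + 6379/19359) = 51/88 - 1*(-105094204/168984711) = 51/88 + 105094204/168984711 = 17866510213/14870654568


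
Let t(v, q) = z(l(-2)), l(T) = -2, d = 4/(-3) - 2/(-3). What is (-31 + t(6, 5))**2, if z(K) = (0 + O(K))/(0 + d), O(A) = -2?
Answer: 784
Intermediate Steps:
d = -2/3 (d = 4*(-1/3) - 2*(-1/3) = -4/3 + 2/3 = -2/3 ≈ -0.66667)
z(K) = 3 (z(K) = (0 - 2)/(0 - 2/3) = -2/(-2/3) = -2*(-3/2) = 3)
t(v, q) = 3
(-31 + t(6, 5))**2 = (-31 + 3)**2 = (-28)**2 = 784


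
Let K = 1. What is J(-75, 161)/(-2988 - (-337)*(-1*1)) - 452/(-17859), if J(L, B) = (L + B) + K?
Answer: -50833/59381175 ≈ -0.00085605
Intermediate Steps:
J(L, B) = 1 + B + L (J(L, B) = (L + B) + 1 = (B + L) + 1 = 1 + B + L)
J(-75, 161)/(-2988 - (-337)*(-1*1)) - 452/(-17859) = (1 + 161 - 75)/(-2988 - (-337)*(-1*1)) - 452/(-17859) = 87/(-2988 - (-337)*(-1)) - 452*(-1/17859) = 87/(-2988 - 1*337) + 452/17859 = 87/(-2988 - 337) + 452/17859 = 87/(-3325) + 452/17859 = 87*(-1/3325) + 452/17859 = -87/3325 + 452/17859 = -50833/59381175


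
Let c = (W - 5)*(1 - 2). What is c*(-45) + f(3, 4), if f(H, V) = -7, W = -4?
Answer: -412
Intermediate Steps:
c = 9 (c = (-4 - 5)*(1 - 2) = -9*(-1) = 9)
c*(-45) + f(3, 4) = 9*(-45) - 7 = -405 - 7 = -412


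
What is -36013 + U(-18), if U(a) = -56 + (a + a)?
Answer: -36105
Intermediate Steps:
U(a) = -56 + 2*a
-36013 + U(-18) = -36013 + (-56 + 2*(-18)) = -36013 + (-56 - 36) = -36013 - 92 = -36105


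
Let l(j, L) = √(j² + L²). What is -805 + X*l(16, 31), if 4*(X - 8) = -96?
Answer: -805 - 16*√1217 ≈ -1363.2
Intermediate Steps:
X = -16 (X = 8 + (¼)*(-96) = 8 - 24 = -16)
l(j, L) = √(L² + j²)
-805 + X*l(16, 31) = -805 - 16*√(31² + 16²) = -805 - 16*√(961 + 256) = -805 - 16*√1217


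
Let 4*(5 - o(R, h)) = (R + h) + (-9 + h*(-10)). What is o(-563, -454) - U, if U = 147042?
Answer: -295831/2 ≈ -1.4792e+5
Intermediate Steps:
o(R, h) = 29/4 - R/4 + 9*h/4 (o(R, h) = 5 - ((R + h) + (-9 + h*(-10)))/4 = 5 - ((R + h) + (-9 - 10*h))/4 = 5 - (-9 + R - 9*h)/4 = 5 + (9/4 - R/4 + 9*h/4) = 29/4 - R/4 + 9*h/4)
o(-563, -454) - U = (29/4 - ¼*(-563) + (9/4)*(-454)) - 1*147042 = (29/4 + 563/4 - 2043/2) - 147042 = -1747/2 - 147042 = -295831/2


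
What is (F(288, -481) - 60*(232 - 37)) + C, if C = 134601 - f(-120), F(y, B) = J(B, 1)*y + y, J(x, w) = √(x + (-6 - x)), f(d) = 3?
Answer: 123186 + 288*I*√6 ≈ 1.2319e+5 + 705.45*I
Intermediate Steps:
J(x, w) = I*√6 (J(x, w) = √(-6) = I*√6)
F(y, B) = y + I*y*√6 (F(y, B) = (I*√6)*y + y = I*y*√6 + y = y + I*y*√6)
C = 134598 (C = 134601 - 1*3 = 134601 - 3 = 134598)
(F(288, -481) - 60*(232 - 37)) + C = (288*(1 + I*√6) - 60*(232 - 37)) + 134598 = ((288 + 288*I*√6) - 60*195) + 134598 = ((288 + 288*I*√6) - 11700) + 134598 = (-11412 + 288*I*√6) + 134598 = 123186 + 288*I*√6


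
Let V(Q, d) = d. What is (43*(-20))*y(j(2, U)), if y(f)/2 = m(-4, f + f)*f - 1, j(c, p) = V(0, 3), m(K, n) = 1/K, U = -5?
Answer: 3010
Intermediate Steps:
j(c, p) = 3
y(f) = -2 - f/2 (y(f) = 2*(f/(-4) - 1) = 2*(-f/4 - 1) = 2*(-1 - f/4) = -2 - f/2)
(43*(-20))*y(j(2, U)) = (43*(-20))*(-2 - ½*3) = -860*(-2 - 3/2) = -860*(-7/2) = 3010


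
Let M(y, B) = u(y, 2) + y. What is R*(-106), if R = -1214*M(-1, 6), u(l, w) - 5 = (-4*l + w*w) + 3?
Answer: 1930260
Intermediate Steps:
u(l, w) = 8 + w**2 - 4*l (u(l, w) = 5 + ((-4*l + w*w) + 3) = 5 + ((-4*l + w**2) + 3) = 5 + ((w**2 - 4*l) + 3) = 5 + (3 + w**2 - 4*l) = 8 + w**2 - 4*l)
M(y, B) = 12 - 3*y (M(y, B) = (8 + 2**2 - 4*y) + y = (8 + 4 - 4*y) + y = (12 - 4*y) + y = 12 - 3*y)
R = -18210 (R = -1214*(12 - 3*(-1)) = -1214*(12 + 3) = -1214*15 = -18210)
R*(-106) = -18210*(-106) = 1930260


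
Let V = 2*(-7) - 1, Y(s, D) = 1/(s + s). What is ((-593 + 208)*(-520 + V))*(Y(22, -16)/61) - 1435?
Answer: -331415/244 ≈ -1358.3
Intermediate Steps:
Y(s, D) = 1/(2*s)
V = -15 (V = -14 - 1 = -15)
((-593 + 208)*(-520 + V))*(Y(22, -16)/61) - 1435 = ((-593 + 208)*(-520 - 15))*(((½)/22)/61) - 1435 = (-385*(-535))*(((½)*(1/22))*(1/61)) - 1435 = 205975*((1/44)*(1/61)) - 1435 = 205975*(1/2684) - 1435 = 18725/244 - 1435 = -331415/244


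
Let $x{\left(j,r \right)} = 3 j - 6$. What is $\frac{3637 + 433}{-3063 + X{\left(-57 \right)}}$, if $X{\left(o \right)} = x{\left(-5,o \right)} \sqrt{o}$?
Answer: $- \frac{2077735}{1567851} + \frac{14245 i \sqrt{57}}{1567851} \approx -1.3252 + 0.068595 i$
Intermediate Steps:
$x{\left(j,r \right)} = -6 + 3 j$
$X{\left(o \right)} = - 21 \sqrt{o}$ ($X{\left(o \right)} = \left(-6 + 3 \left(-5\right)\right) \sqrt{o} = \left(-6 - 15\right) \sqrt{o} = - 21 \sqrt{o}$)
$\frac{3637 + 433}{-3063 + X{\left(-57 \right)}} = \frac{3637 + 433}{-3063 - 21 \sqrt{-57}} = \frac{4070}{-3063 - 21 i \sqrt{57}}$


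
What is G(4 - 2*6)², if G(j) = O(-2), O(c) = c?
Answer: 4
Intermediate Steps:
G(j) = -2
G(4 - 2*6)² = (-2)² = 4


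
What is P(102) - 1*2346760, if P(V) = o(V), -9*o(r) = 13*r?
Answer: -7040722/3 ≈ -2.3469e+6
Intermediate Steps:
o(r) = -13*r/9
P(V) = -13*V/9
P(102) - 1*2346760 = -13/9*102 - 1*2346760 = -442/3 - 2346760 = -7040722/3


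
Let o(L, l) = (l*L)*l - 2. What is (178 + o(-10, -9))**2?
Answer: 401956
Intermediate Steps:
o(L, l) = -2 + L*l**2 (o(L, l) = (L*l)*l - 2 = L*l**2 - 2 = -2 + L*l**2)
(178 + o(-10, -9))**2 = (178 + (-2 - 10*(-9)**2))**2 = (178 + (-2 - 10*81))**2 = (178 + (-2 - 810))**2 = (178 - 812)**2 = (-634)**2 = 401956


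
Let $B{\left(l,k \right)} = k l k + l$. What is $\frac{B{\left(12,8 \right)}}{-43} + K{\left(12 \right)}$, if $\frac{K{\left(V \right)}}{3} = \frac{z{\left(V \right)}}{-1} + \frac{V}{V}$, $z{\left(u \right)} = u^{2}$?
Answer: $- \frac{19227}{43} \approx -447.14$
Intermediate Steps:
$B{\left(l,k \right)} = l + l k^{2}$ ($B{\left(l,k \right)} = l k^{2} + l = l + l k^{2}$)
$K{\left(V \right)} = 3 - 3 V^{2}$ ($K{\left(V \right)} = 3 \left(\frac{V^{2}}{-1} + \frac{V}{V}\right) = 3 \left(V^{2} \left(-1\right) + 1\right) = 3 \left(- V^{2} + 1\right) = 3 \left(1 - V^{2}\right) = 3 - 3 V^{2}$)
$\frac{B{\left(12,8 \right)}}{-43} + K{\left(12 \right)} = \frac{12 \left(1 + 8^{2}\right)}{-43} + \left(3 - 3 \cdot 12^{2}\right) = 12 \left(1 + 64\right) \left(- \frac{1}{43}\right) + \left(3 - 432\right) = 12 \cdot 65 \left(- \frac{1}{43}\right) + \left(3 - 432\right) = 780 \left(- \frac{1}{43}\right) - 429 = - \frac{780}{43} - 429 = - \frac{19227}{43}$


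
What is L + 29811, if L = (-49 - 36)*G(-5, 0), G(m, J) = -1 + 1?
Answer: 29811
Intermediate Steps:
G(m, J) = 0
L = 0 (L = (-49 - 36)*0 = -85*0 = 0)
L + 29811 = 0 + 29811 = 29811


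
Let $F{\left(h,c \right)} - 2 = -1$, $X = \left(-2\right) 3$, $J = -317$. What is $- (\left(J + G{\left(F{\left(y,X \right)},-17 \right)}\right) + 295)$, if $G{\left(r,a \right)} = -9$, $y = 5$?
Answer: $31$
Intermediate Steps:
$X = -6$
$F{\left(h,c \right)} = 1$ ($F{\left(h,c \right)} = 2 - 1 = 1$)
$- (\left(J + G{\left(F{\left(y,X \right)},-17 \right)}\right) + 295) = - (\left(-317 - 9\right) + 295) = - (-326 + 295) = \left(-1\right) \left(-31\right) = 31$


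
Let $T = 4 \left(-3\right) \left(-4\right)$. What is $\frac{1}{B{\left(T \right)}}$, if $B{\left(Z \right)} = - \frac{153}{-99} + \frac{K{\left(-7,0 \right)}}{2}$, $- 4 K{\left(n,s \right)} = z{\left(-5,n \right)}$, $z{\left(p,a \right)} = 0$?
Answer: $\frac{11}{17} \approx 0.64706$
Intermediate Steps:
$K{\left(n,s \right)} = 0$ ($K{\left(n,s \right)} = \left(- \frac{1}{4}\right) 0 = 0$)
$T = 48$ ($T = \left(-12\right) \left(-4\right) = 48$)
$B{\left(Z \right)} = \frac{17}{11}$ ($B{\left(Z \right)} = - \frac{153}{-99} + \frac{0}{2} = \left(-153\right) \left(- \frac{1}{99}\right) + 0 \cdot \frac{1}{2} = \frac{17}{11} + 0 = \frac{17}{11}$)
$\frac{1}{B{\left(T \right)}} = \frac{1}{\frac{17}{11}} = \frac{11}{17}$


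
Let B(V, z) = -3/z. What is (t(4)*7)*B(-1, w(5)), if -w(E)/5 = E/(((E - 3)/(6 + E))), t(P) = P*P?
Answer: 672/275 ≈ 2.4436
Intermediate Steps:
t(P) = P²
w(E) = -5*E*(6 + E)/(-3 + E) (w(E) = -5*E/((E - 3)/(6 + E)) = -5*E/((-3 + E)/(6 + E)) = -5*E*(6 + E)/(-3 + E))
(t(4)*7)*B(-1, w(5)) = (4²*7)*(-3*(-(-3 + 5)/(25*(6 + 5)))) = (16*7)*(-3/((-5*5*11/2))) = 112*(-3/((-5*5*½*11))) = 112*(-3/(-275/2)) = 112*(-3*(-2/275)) = 112*(6/275) = 672/275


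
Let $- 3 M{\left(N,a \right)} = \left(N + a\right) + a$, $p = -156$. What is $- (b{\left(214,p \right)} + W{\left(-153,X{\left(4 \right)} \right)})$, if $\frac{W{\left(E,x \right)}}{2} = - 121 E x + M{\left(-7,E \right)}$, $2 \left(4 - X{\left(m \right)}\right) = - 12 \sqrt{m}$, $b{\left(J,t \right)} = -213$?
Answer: $- \frac{1777235}{3} \approx -5.9241 \cdot 10^{5}$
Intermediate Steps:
$M{\left(N,a \right)} = - \frac{2 a}{3} - \frac{N}{3}$ ($M{\left(N,a \right)} = - \frac{\left(N + a\right) + a}{3} = - \frac{N + 2 a}{3} = - \frac{2 a}{3} - \frac{N}{3}$)
$X{\left(m \right)} = 4 + 6 \sqrt{m}$ ($X{\left(m \right)} = 4 - \frac{\left(-12\right) \sqrt{m}}{2} = 4 + 6 \sqrt{m}$)
$W{\left(E,x \right)} = \frac{14}{3} - \frac{4 E}{3} - 242 E x$ ($W{\left(E,x \right)} = 2 \left(- 121 E x - \left(- \frac{7}{3} + \frac{2 E}{3}\right)\right) = 2 \left(\frac{7}{3} - \frac{2 E}{3} - 121 E x\right) = \frac{14}{3} - \frac{4 E}{3} - 242 E x$)
$- (b{\left(214,p \right)} + W{\left(-153,X{\left(4 \right)} \right)}) = - (-213 - \left(- \frac{626}{3} - 37026 \left(4 + 6 \sqrt{4}\right)\right)) = - (-213 + \left(\frac{14}{3} + 204 - - 37026 \left(4 + 6 \cdot 2\right)\right)) = - (-213 + \left(\frac{14}{3} + 204 - - 37026 \left(4 + 12\right)\right)) = - (-213 + \left(\frac{14}{3} + 204 - \left(-37026\right) 16\right)) = - (-213 + \left(\frac{14}{3} + 204 + 592416\right)) = - (-213 + \frac{1777874}{3}) = \left(-1\right) \frac{1777235}{3} = - \frac{1777235}{3}$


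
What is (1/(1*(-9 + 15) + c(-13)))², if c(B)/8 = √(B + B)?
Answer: -I/(96*√26 + 1628*I) ≈ -0.00056332 - 0.00016938*I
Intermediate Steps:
c(B) = 8*√2*√B (c(B) = 8*√(B + B) = 8*√(2*B) = 8*(√2*√B) = 8*√2*√B)
(1/(1*(-9 + 15) + c(-13)))² = (1/(1*(-9 + 15) + 8*√2*√(-13)))² = (1/(1*6 + 8*√2*(I*√13)))² = (1/(6 + 8*I*√26))² = (6 + 8*I*√26)⁻²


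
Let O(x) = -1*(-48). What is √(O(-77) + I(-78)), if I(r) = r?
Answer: I*√30 ≈ 5.4772*I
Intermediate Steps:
O(x) = 48
√(O(-77) + I(-78)) = √(48 - 78) = √(-30) = I*√30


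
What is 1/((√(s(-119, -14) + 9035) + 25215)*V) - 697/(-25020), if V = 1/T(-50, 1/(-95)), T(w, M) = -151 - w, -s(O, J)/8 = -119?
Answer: 63237366431/2651228612460 + 101*√9987/635786238 ≈ 0.023868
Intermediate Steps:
s(O, J) = 952 (s(O, J) = -8*(-119) = 952)
V = -1/101 (V = 1/(-151 - 1*(-50)) = 1/(-151 + 50) = 1/(-101) = -1/101 ≈ -0.0099010)
1/((√(s(-119, -14) + 9035) + 25215)*V) - 697/(-25020) = 1/((√(952 + 9035) + 25215)*(-1/101)) - 697/(-25020) = -101/(√9987 + 25215) - 697*(-1/25020) = -101/(25215 + √9987) + 697/25020 = 697/25020 - 101/(25215 + √9987)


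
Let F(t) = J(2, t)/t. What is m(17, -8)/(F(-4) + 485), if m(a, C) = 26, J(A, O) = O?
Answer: 13/243 ≈ 0.053498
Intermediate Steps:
F(t) = 1 (F(t) = t/t = 1)
m(17, -8)/(F(-4) + 485) = 26/(1 + 485) = 26/486 = 26*(1/486) = 13/243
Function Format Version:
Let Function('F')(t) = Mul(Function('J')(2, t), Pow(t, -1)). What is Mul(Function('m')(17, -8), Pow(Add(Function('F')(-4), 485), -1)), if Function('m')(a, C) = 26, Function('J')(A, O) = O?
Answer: Rational(13, 243) ≈ 0.053498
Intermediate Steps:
Function('F')(t) = 1 (Function('F')(t) = Mul(t, Pow(t, -1)) = 1)
Mul(Function('m')(17, -8), Pow(Add(Function('F')(-4), 485), -1)) = Mul(26, Pow(Add(1, 485), -1)) = Mul(26, Pow(486, -1)) = Mul(26, Rational(1, 486)) = Rational(13, 243)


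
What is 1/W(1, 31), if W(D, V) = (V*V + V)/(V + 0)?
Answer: 1/32 ≈ 0.031250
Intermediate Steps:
W(D, V) = (V + V²)/V (W(D, V) = (V² + V)/V = (V + V²)/V)
1/W(1, 31) = 1/(1 + 31) = 1/32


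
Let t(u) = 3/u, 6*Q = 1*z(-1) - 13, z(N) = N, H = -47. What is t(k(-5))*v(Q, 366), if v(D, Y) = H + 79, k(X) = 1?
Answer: 96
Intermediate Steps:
Q = -7/3 (Q = (1*(-1) - 13)/6 = (-1 - 13)/6 = (1/6)*(-14) = -7/3 ≈ -2.3333)
v(D, Y) = 32 (v(D, Y) = -47 + 79 = 32)
t(k(-5))*v(Q, 366) = (3/1)*32 = (3*1)*32 = 3*32 = 96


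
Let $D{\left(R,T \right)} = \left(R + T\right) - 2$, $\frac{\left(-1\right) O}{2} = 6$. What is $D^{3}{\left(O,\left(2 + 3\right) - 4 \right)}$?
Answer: $-2197$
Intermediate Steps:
$O = -12$ ($O = \left(-2\right) 6 = -12$)
$D{\left(R,T \right)} = -2 + R + T$
$D^{3}{\left(O,\left(2 + 3\right) - 4 \right)} = \left(-2 - 12 + \left(\left(2 + 3\right) - 4\right)\right)^{3} = \left(-2 - 12 + \left(5 - 4\right)\right)^{3} = \left(-2 - 12 + 1\right)^{3} = \left(-13\right)^{3} = -2197$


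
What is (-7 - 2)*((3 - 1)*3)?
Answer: -54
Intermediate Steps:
(-7 - 2)*((3 - 1)*3) = -18*3 = -9*6 = -54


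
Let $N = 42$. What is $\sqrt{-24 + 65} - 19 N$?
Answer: $-798 + \sqrt{41} \approx -791.6$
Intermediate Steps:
$\sqrt{-24 + 65} - 19 N = \sqrt{-24 + 65} - 798 = \sqrt{41} - 798 = -798 + \sqrt{41}$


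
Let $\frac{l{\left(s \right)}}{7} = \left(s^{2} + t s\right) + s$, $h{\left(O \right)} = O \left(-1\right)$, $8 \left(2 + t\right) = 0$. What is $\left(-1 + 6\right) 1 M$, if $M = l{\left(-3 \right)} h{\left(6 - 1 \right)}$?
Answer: $-2100$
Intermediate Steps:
$t = -2$ ($t = -2 + \frac{1}{8} \cdot 0 = -2 + 0 = -2$)
$h{\left(O \right)} = - O$
$l{\left(s \right)} = - 7 s + 7 s^{2}$ ($l{\left(s \right)} = 7 \left(\left(s^{2} - 2 s\right) + s\right) = 7 \left(s^{2} - s\right) = - 7 s + 7 s^{2}$)
$M = -420$ ($M = 7 \left(-3\right) \left(-1 - 3\right) \left(- (6 - 1)\right) = 7 \left(-3\right) \left(-4\right) \left(- (6 - 1)\right) = 84 \left(\left(-1\right) 5\right) = 84 \left(-5\right) = -420$)
$\left(-1 + 6\right) 1 M = \left(-1 + 6\right) 1 \left(-420\right) = 5 \cdot 1 \left(-420\right) = 5 \left(-420\right) = -2100$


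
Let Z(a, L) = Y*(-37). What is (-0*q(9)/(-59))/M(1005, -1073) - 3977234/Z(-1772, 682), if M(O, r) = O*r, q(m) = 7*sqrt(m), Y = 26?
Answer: 1988617/481 ≈ 4134.3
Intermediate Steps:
Z(a, L) = -962 (Z(a, L) = 26*(-37) = -962)
(-0*q(9)/(-59))/M(1005, -1073) - 3977234/Z(-1772, 682) = (-0*(7*sqrt(9))/(-59))/((1005*(-1073))) - 3977234/(-962) = -0*(7*3)*(-1/59)/(-1078365) - 3977234*(-1/962) = -0*21*(-1/59)*(-1/1078365) + 1988617/481 = -0*(-21)/59*(-1/1078365) + 1988617/481 = -1507*0*(-1/1078365) + 1988617/481 = 0*(-1/1078365) + 1988617/481 = 0 + 1988617/481 = 1988617/481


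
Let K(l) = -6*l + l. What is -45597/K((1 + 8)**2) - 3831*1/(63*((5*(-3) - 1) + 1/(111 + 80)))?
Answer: 67201286/577395 ≈ 116.39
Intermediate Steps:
K(l) = -5*l
-45597/K((1 + 8)**2) - 3831*1/(63*((5*(-3) - 1) + 1/(111 + 80))) = -45597*(-1/(5*(1 + 8)**2)) - 3831*1/(63*((5*(-3) - 1) + 1/(111 + 80))) = -45597/((-5*9**2)) - 3831*1/(63*((-15 - 1) + 1/191)) = -45597/((-5*81)) - 3831*1/(63*(-16 + 1/191)) = -45597/(-405) - 3831/((-3055/191*63)) = -45597*(-1/405) - 3831/(-192465/191) = 15199/135 - 3831*(-191/192465) = 15199/135 + 243907/64155 = 67201286/577395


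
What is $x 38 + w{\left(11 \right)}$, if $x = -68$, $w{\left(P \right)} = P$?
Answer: $-2573$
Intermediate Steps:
$x 38 + w{\left(11 \right)} = \left(-68\right) 38 + 11 = -2584 + 11 = -2573$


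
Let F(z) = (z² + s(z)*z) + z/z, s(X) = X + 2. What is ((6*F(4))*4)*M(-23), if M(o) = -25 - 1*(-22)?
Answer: -2952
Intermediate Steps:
M(o) = -3 (M(o) = -25 + 22 = -3)
s(X) = 2 + X
F(z) = 1 + z² + z*(2 + z) (F(z) = (z² + (2 + z)*z) + z/z = (z² + z*(2 + z)) + 1 = 1 + z² + z*(2 + z))
((6*F(4))*4)*M(-23) = ((6*(1 + 4² + 4*(2 + 4)))*4)*(-3) = ((6*(1 + 16 + 4*6))*4)*(-3) = ((6*(1 + 16 + 24))*4)*(-3) = ((6*41)*4)*(-3) = (246*4)*(-3) = 984*(-3) = -2952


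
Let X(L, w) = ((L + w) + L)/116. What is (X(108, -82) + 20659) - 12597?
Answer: 467663/58 ≈ 8063.2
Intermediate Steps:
X(L, w) = L/58 + w/116 (X(L, w) = (w + 2*L)*(1/116) = L/58 + w/116)
(X(108, -82) + 20659) - 12597 = (((1/58)*108 + (1/116)*(-82)) + 20659) - 12597 = ((54/29 - 41/58) + 20659) - 12597 = (67/58 + 20659) - 12597 = 1198289/58 - 12597 = 467663/58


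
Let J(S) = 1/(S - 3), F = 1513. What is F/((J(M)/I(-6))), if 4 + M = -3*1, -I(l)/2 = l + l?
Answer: -363120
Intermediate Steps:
I(l) = -4*l (I(l) = -2*(l + l) = -4*l)
M = -7 (M = -4 - 3*1 = -4 - 3 = -7)
J(S) = 1/(-3 + S)
F/((J(M)/I(-6))) = 1513/(1/((-3 - 7)*((-4*(-6))))) = 1513/(1/(-10*24)) = 1513/(-1/10*1/24) = 1513/(-1/240) = -240*1513 = -363120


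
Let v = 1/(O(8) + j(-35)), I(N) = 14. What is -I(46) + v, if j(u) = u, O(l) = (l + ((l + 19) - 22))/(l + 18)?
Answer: -968/69 ≈ -14.029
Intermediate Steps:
O(l) = (-3 + 2*l)/(18 + l) (O(l) = (l + ((19 + l) - 22))/(18 + l) = (l + (-3 + l))/(18 + l) = (-3 + 2*l)/(18 + l))
v = -2/69 (v = 1/((-3 + 2*8)/(18 + 8) - 35) = 1/((-3 + 16)/26 - 35) = 1/((1/26)*13 - 35) = 1/(½ - 35) = 1/(-69/2) = -2/69 ≈ -0.028986)
-I(46) + v = -1*14 - 2/69 = -14 - 2/69 = -968/69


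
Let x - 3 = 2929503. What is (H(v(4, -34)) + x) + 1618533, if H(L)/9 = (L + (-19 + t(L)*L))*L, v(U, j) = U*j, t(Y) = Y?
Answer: -17901345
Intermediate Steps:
x = 2929506 (x = 3 + 2929503 = 2929506)
H(L) = 9*L*(-19 + L + L**2) (H(L) = 9*((L + (-19 + L*L))*L) = 9*((L + (-19 + L**2))*L) = 9*((-19 + L + L**2)*L) = 9*(L*(-19 + L + L**2)) = 9*L*(-19 + L + L**2))
(H(v(4, -34)) + x) + 1618533 = (9*(4*(-34))*(-19 + 4*(-34) + (4*(-34))**2) + 2929506) + 1618533 = (9*(-136)*(-19 - 136 + (-136)**2) + 2929506) + 1618533 = (9*(-136)*(-19 - 136 + 18496) + 2929506) + 1618533 = (9*(-136)*18341 + 2929506) + 1618533 = (-22449384 + 2929506) + 1618533 = -19519878 + 1618533 = -17901345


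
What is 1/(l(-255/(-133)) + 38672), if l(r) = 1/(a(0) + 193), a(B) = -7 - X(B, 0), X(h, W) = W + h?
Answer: 186/7192993 ≈ 2.5858e-5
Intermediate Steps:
a(B) = -7 - B (a(B) = -7 - (0 + B) = -7 - B)
l(r) = 1/186 (l(r) = 1/((-7 - 1*0) + 193) = 1/((-7 + 0) + 193) = 1/(-7 + 193) = 1/186)
1/(l(-255/(-133)) + 38672) = 1/(1/186 + 38672) = 1/(7192993/186) = 186/7192993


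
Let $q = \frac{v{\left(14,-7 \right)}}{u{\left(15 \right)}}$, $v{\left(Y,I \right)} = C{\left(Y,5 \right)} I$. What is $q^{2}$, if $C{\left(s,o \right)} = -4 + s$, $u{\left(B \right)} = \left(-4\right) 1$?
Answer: $\frac{1225}{4} \approx 306.25$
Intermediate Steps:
$u{\left(B \right)} = -4$
$v{\left(Y,I \right)} = I \left(-4 + Y\right)$ ($v{\left(Y,I \right)} = \left(-4 + Y\right) I = I \left(-4 + Y\right)$)
$q = \frac{35}{2}$ ($q = \frac{\left(-7\right) \left(-4 + 14\right)}{-4} = \left(-7\right) 10 \left(- \frac{1}{4}\right) = \left(-70\right) \left(- \frac{1}{4}\right) = \frac{35}{2} \approx 17.5$)
$q^{2} = \left(\frac{35}{2}\right)^{2} = \frac{1225}{4}$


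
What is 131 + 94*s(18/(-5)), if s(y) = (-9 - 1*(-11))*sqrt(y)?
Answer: 131 + 564*I*sqrt(10)/5 ≈ 131.0 + 356.71*I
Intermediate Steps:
s(y) = 2*sqrt(y) (s(y) = (-9 + 11)*sqrt(y) = 2*sqrt(y))
131 + 94*s(18/(-5)) = 131 + 94*(2*sqrt(18/(-5))) = 131 + 94*(2*sqrt(18*(-1/5))) = 131 + 94*(2*sqrt(-18/5)) = 131 + 94*(2*(3*I*sqrt(10)/5)) = 131 + 94*(6*I*sqrt(10)/5) = 131 + 564*I*sqrt(10)/5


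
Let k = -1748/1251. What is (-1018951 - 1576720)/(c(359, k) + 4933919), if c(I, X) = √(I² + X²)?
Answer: -20042702484006149649/38097690375102714176 + 3247184421*√201701949385/38097690375102714176 ≈ -0.52605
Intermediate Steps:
k = -1748/1251 (k = -1748*1/1251 = -1748/1251 ≈ -1.3973)
(-1018951 - 1576720)/(c(359, k) + 4933919) = (-1018951 - 1576720)/(√(359² + (-1748/1251)²) + 4933919) = -2595671/(√(128881 + 3055504/1565001) + 4933919) = -2595671/(√(201701949385/1565001) + 4933919) = -2595671/(√201701949385/1251 + 4933919) = -2595671/(4933919 + √201701949385/1251)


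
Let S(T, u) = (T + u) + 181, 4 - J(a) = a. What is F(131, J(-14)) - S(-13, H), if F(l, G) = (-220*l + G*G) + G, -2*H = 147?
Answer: -57145/2 ≈ -28573.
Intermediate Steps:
H = -147/2 (H = -½*147 = -147/2 ≈ -73.500)
J(a) = 4 - a
F(l, G) = G + G² - 220*l (F(l, G) = (-220*l + G²) + G = (G² - 220*l) + G = G + G² - 220*l)
S(T, u) = 181 + T + u
F(131, J(-14)) - S(-13, H) = ((4 - 1*(-14)) + (4 - 1*(-14))² - 220*131) - (181 - 13 - 147/2) = ((4 + 14) + (4 + 14)² - 28820) - 1*189/2 = (18 + 18² - 28820) - 189/2 = (18 + 324 - 28820) - 189/2 = -28478 - 189/2 = -57145/2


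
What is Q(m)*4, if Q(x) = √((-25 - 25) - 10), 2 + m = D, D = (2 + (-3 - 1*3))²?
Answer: 8*I*√15 ≈ 30.984*I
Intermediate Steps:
D = 16 (D = (2 + (-3 - 3))² = (2 - 6)² = (-4)² = 16)
m = 14 (m = -2 + 16 = 14)
Q(x) = 2*I*√15 (Q(x) = √(-50 - 10) = √(-60) = 2*I*√15)
Q(m)*4 = (2*I*√15)*4 = 8*I*√15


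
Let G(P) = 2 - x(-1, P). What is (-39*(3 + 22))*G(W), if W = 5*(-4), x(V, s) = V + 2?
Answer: -975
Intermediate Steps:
x(V, s) = 2 + V
W = -20
G(P) = 1 (G(P) = 2 - (2 - 1) = 2 - 1*1 = 2 - 1 = 1)
(-39*(3 + 22))*G(W) = -39*(3 + 22)*1 = -39*25*1 = -975*1 = -975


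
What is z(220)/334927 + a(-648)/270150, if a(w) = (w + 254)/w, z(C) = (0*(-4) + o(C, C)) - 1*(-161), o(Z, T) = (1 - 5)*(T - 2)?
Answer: -62166853981/29315691412200 ≈ -0.0021206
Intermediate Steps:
o(Z, T) = 8 - 4*T (o(Z, T) = -4*(-2 + T) = 8 - 4*T)
z(C) = 169 - 4*C (z(C) = (0*(-4) + (8 - 4*C)) - 1*(-161) = (0 + (8 - 4*C)) + 161 = (8 - 4*C) + 161 = 169 - 4*C)
a(w) = (254 + w)/w
z(220)/334927 + a(-648)/270150 = (169 - 4*220)/334927 + ((254 - 648)/(-648))/270150 = (169 - 880)*(1/334927) - 1/648*(-394)*(1/270150) = -711*1/334927 + (197/324)*(1/270150) = -711/334927 + 197/87528600 = -62166853981/29315691412200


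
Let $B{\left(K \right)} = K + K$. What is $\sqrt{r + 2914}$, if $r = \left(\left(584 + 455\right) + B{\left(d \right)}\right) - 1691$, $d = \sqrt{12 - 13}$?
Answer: $\sqrt{2262 + 2 i} \approx 47.56 + 0.021 i$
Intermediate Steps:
$d = i$ ($d = \sqrt{-1} = i \approx 1.0 i$)
$B{\left(K \right)} = 2 K$
$r = -652 + 2 i$ ($r = \left(\left(584 + 455\right) + 2 i\right) - 1691 = \left(1039 + 2 i\right) - 1691 = -652 + 2 i \approx -652.0 + 2.0 i$)
$\sqrt{r + 2914} = \sqrt{\left(-652 + 2 i\right) + 2914} = \sqrt{2262 + 2 i}$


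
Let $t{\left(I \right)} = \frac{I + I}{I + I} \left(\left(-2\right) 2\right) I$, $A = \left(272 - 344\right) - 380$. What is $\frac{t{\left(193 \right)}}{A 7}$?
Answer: $\frac{193}{791} \approx 0.24399$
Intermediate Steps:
$A = -452$ ($A = \left(272 - 344\right) - 380 = -72 - 380 = -452$)
$t{\left(I \right)} = - 4 I$ ($t{\left(I \right)} = \frac{2 I}{2 I} \left(-4\right) I = 2 I \frac{1}{2 I} \left(-4\right) I = 1 \left(-4\right) I = - 4 I$)
$\frac{t{\left(193 \right)}}{A 7} = \frac{\left(-4\right) 193}{\left(-452\right) 7} = - \frac{772}{-3164} = \left(-772\right) \left(- \frac{1}{3164}\right) = \frac{193}{791}$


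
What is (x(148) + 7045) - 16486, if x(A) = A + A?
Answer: -9145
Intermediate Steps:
x(A) = 2*A
(x(148) + 7045) - 16486 = (2*148 + 7045) - 16486 = (296 + 7045) - 16486 = 7341 - 16486 = -9145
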